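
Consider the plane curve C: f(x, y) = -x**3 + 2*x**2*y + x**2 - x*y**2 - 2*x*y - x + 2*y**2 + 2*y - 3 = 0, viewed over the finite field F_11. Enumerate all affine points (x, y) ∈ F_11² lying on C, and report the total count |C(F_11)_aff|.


Affine F_11-points: {(1, 3), (1, 6), (2, 7), (3, 1), (3, 2), (4, 0), (4, 2), (8, 4), (9, 0), (9, 2), (10, 0), (10, 9)}; count = 12.

For each of the 121 pairs (x, y) ∈ F_11², evaluate f(x, y) mod 11. Record the zeros.
  x = 0: [0↦8, 1↦1, 2↦9, 3↦10, 4↦4, 5↦2, 6↦4, 7↦10, 8↦9, 9↦1, 10↦8]  zeros at y ∈ ∅
  x = 1: [0↦7, 1↦10, 2↦4, 3↦0, 4↦9, 5↦9, 6↦0, 7↦4, 8↦10, 9↦7, 10↦6]  zeros at y ∈ {3, 6}
  x = 2: [0↦2, 1↦8, 2↦3, 3↦9, 4↦4, 5↦10, 6↦5, 7↦0, 8↦6, 9↦1, 10↦7]  zeros at y ∈ {7}
  x = 3: [0↦9, 1↦0, 2↦0, 3↦9, 4↦5, 5↦10, 6↦2, 7↦3, 8↦2, 9↦10, 10↦5]  zeros at y ∈ {1, 2}
  x = 4: [0↦0, 1↦2, 2↦0, 3↦5, 4↦6, 5↦3, 6↦7, 7↦7, 8↦3, 9↦6, 10↦5]  zeros at y ∈ {0, 2}
  x = 5: [0↦2, 1↦8, 2↦8, 3↦2, 4↦1, 5↦5, 6↦3, 7↦6, 8↦3, 9↦5, 10↦1]  zeros at y ∈ ∅
  x = 6: [0↦9, 1↦1, 2↦7, 3↦5, 4↦6, 5↦10, 6↦6, 7↦5, 8↦7, 9↦1, 10↦9]  zeros at y ∈ ∅
  x = 7: [0↦4, 1↦8, 2↦2, 3↦8, 4↦4, 5↦1, 6↦10, 7↦9, 8↦9, 9↦10, 10↦1]  zeros at y ∈ ∅
  x = 8: [0↦3, 1↦1, 2↦9, 3↦5, 4↦0, 5↦5, 6↦9, 7↦1, 8↦3, 9↦4, 10↦4]  zeros at y ∈ {4}
  x = 9: [0↦0, 1↦7, 2↦0, 3↦1, 4↦10, 5↦5, 6↦8, 7↦8, 8↦5, 9↦10, 10↦1]  zeros at y ∈ {0, 2}
  x = 10: [0↦0, 1↦9, 2↦2, 3↦1, 4↦6, 5↦6, 6↦1, 7↦2, 8↦9, 9↦0, 10↦8]  zeros at y ∈ {0, 9}
Collecting zeros: affine points = {(1, 3), (1, 6), (2, 7), (3, 1), (3, 2), (4, 0), (4, 2), (8, 4), (9, 0), (9, 2), (10, 0), (10, 9)}.
Total count |C(F_11)_aff| = 12.


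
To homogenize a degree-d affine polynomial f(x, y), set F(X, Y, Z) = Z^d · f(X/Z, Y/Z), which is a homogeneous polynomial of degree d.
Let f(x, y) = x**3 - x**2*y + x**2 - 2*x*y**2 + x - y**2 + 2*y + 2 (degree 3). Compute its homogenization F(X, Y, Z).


F(X, Y, Z) = X**3 - X**2*Y + X**2*Z - 2*X*Y**2 + X*Z**2 - Y**2*Z + 2*Y*Z**2 + 2*Z**3

deg(f) = 3.
Substitute x = X/Z, y = Y/Z into f, then multiply by Z^3.
  monomial 1·x^3·y^0 ↦ 1·X^3·Y^0·Z^0.
  monomial -1·x^2·y^1 ↦ -1·X^2·Y^1·Z^0.
  monomial 1·x^2·y^0 ↦ 1·X^2·Y^0·Z^1.
  monomial -2·x^1·y^2 ↦ -2·X^1·Y^2·Z^0.
  monomial 1·x^1·y^0 ↦ 1·X^1·Y^0·Z^2.
  monomial -1·x^0·y^2 ↦ -1·X^0·Y^2·Z^1.
  monomial 2·x^0·y^1 ↦ 2·X^0·Y^1·Z^2.
  monomial 2·x^0·y^0 ↦ 2·X^0·Y^0·Z^3.
Collecting: F(X, Y, Z) = X**3 - X**2*Y + X**2*Z - 2*X*Y**2 + X*Z**2 - Y**2*Z + 2*Y*Z**2 + 2*Z**3.


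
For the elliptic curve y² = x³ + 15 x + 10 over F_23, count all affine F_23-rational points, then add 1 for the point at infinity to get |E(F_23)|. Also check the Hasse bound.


Affine points = {(1, 7), (1, 16), (2, 5), (2, 18), (3, 6), (3, 17), (5, 7), (5, 16), (9, 0), (12, 3), (12, 20), (17, 7), (17, 16), (19, 1), (19, 22), (21, 8), (21, 15)}; affine count = 17; |E(F_23)| = 18.

Discriminant check: Δ ∝ 4a³ + 27b² = 4·15³ + 27·10² = 4·3375 + 27·100 ≡ 8 (mod 23). Nonzero ⇒ E is nonsingular.
For each x ∈ F_23, compute rhs = x³ + 15·x + 10 mod 23, then count y ∈ F_23 with y² ≡ rhs.
  x = 0: rhs = 10, matching y values: none (0 points).
  x = 1: rhs = 3, matching y values: 7, 16 (2 points).
  x = 2: rhs = 2, matching y values: 5, 18 (2 points).
  x = 3: rhs = 13, matching y values: 6, 17 (2 points).
  x = 4: rhs = 19, matching y values: none (0 points).
  x = 5: rhs = 3, matching y values: 7, 16 (2 points).
  x = 6: rhs = 17, matching y values: none (0 points).
  x = 7: rhs = 21, matching y values: none (0 points).
  x = 8: rhs = 21, matching y values: none (0 points).
  x = 9: rhs = 0, matching y values: 0 (1 points).
  x = 10: rhs = 10, matching y values: none (0 points).
  x = 11: rhs = 11, matching y values: none (0 points).
  x = 12: rhs = 9, matching y values: 3, 20 (2 points).
  x = 13: rhs = 10, matching y values: none (0 points).
  x = 14: rhs = 20, matching y values: none (0 points).
  x = 15: rhs = 22, matching y values: none (0 points).
  x = 16: rhs = 22, matching y values: none (0 points).
  x = 17: rhs = 3, matching y values: 7, 16 (2 points).
  x = 18: rhs = 17, matching y values: none (0 points).
  x = 19: rhs = 1, matching y values: 1, 22 (2 points).
  x = 20: rhs = 7, matching y values: none (0 points).
  x = 21: rhs = 18, matching y values: 8, 15 (2 points).
  x = 22: rhs = 17, matching y values: none (0 points).
Total affine count: 17.
Full point count |E(F_23)| = 17 + 1 = 18.
Hasse bound: |18 − (23+1)| = |-6| = 6 ≤ 2√23 ≈ 9.5917 ✓.


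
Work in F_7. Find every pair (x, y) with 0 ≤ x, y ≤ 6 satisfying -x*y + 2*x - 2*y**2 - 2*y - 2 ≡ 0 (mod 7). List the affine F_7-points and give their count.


Affine F_7-points: {(0, 2), (0, 4), (1, 0), (1, 2), (2, 2), (2, 3), (3, 2), (3, 6), (4, 2), (5, 2), (5, 5), (6, 1), (6, 2)}; count = 13.

For each of the 49 pairs (x, y) ∈ F_7², evaluate f(x, y) mod 7. Record the zeros.
  x = 0: [0↦5, 1↦1, 2↦0, 3↦2, 4↦0, 5↦1, 6↦5]  zeros at y ∈ {2, 4}
  x = 1: [0↦0, 1↦2, 2↦0, 3↦1, 4↦5, 5↦5, 6↦1]  zeros at y ∈ {0, 2}
  x = 2: [0↦2, 1↦3, 2↦0, 3↦0, 4↦3, 5↦2, 6↦4]  zeros at y ∈ {2, 3}
  x = 3: [0↦4, 1↦4, 2↦0, 3↦6, 4↦1, 5↦6, 6↦0]  zeros at y ∈ {2, 6}
  x = 4: [0↦6, 1↦5, 2↦0, 3↦5, 4↦6, 5↦3, 6↦3]  zeros at y ∈ {2}
  x = 5: [0↦1, 1↦6, 2↦0, 3↦4, 4↦4, 5↦0, 6↦6]  zeros at y ∈ {2, 5}
  x = 6: [0↦3, 1↦0, 2↦0, 3↦3, 4↦2, 5↦4, 6↦2]  zeros at y ∈ {1, 2}
Collecting zeros: affine points = {(0, 2), (0, 4), (1, 0), (1, 2), (2, 2), (2, 3), (3, 2), (3, 6), (4, 2), (5, 2), (5, 5), (6, 1), (6, 2)}.
Total count |C(F_7)_aff| = 13.


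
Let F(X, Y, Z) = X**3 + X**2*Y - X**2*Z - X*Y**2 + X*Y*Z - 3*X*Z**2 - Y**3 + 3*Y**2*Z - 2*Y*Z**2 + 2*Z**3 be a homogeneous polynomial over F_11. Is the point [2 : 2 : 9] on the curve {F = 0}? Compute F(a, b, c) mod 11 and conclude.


F(2,2,9) ≡ 8 (mod 11); P is NOT on the curve.

Evaluate F(2, 2, 9) term-by-term (mod 11).
  X**3 ↦ 1·8·1·1 = 8
  X**2*Y ↦ 1·4·2·1 = 8
  -X**2*Z ↦ -1·4·1·9 = -36
  -X*Y**2 ↦ -1·2·4·1 = -8
  X*Y*Z ↦ 1·2·2·9 = 36
  -3*X*Z**2 ↦ -3·2·1·81 = -486
  -Y**3 ↦ -1·1·8·1 = -8
  3*Y**2*Z ↦ 3·1·4·9 = 108
  -2*Y*Z**2 ↦ -2·1·2·81 = -324
  2*Z**3 ↦ 2·1·1·729 = 1458
Sum: F(2, 2, 9) = (8) + (8) + (-36) + (-8) + (36) + (-486) + (-8) + (108) + (-324) + (1458) = 756.
Reducing mod 11: 756 ≡ 8 (mod 11).
Since F(a, b, c) ≡ 8 ≠ 0 (mod 11), P does NOT lie on the curve.


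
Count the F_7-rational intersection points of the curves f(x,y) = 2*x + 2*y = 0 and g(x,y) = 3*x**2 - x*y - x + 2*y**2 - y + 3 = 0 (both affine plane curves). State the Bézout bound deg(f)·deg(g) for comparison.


Common zeros: ∅; count = 0; Bézout bound = 2.

deg(f) = 1, deg(g) = 2, so Bézout bound = 2.
Scan x ∈ F_7. For each x, list the y ∈ F_7 with f(x, y) ≡ 0 and those with g(x, y) ≡ 0 (mod 7); the common zeros in that column are the intersection.
  x = 0: f ≡ 0 at y ∈ {0}; g ≡ 0 at y ∈ ∅; common: ∅.
  x = 1: f ≡ 0 at y ∈ {6}; g ≡ 0 at y ∈ ∅; common: ∅.
  x = 2: f ≡ 0 at y ∈ {5}; g ≡ 0 at y ∈ ∅; common: ∅.
  x = 3: f ≡ 0 at y ∈ {4}; g ≡ 0 at y ∈ ∅; common: ∅.
  x = 4: f ≡ 0 at y ∈ {3}; g ≡ 0 at y ∈ ∅; common: ∅.
  x = 5: f ≡ 0 at y ∈ {2}; g ≡ 0 at y ∈ ∅; common: ∅.
  x = 6: f ≡ 0 at y ∈ {1}; g ≡ 0 at y ∈ {0}; common: ∅.
Collecting: common zeros = ∅, so the count is 0.
Comparison with the Bézout bound: 0 ≤ 2 = deg(f)·deg(g), as expected for curves with no common component (the affine F_7-count falls short of the bound because intersections may lie at infinity, over extension fields, or carry multiplicity).


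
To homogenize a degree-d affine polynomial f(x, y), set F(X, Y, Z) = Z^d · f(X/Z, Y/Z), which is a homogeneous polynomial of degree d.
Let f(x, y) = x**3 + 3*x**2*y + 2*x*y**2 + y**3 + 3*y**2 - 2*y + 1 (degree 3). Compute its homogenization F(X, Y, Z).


F(X, Y, Z) = X**3 + 3*X**2*Y + 2*X*Y**2 + Y**3 + 3*Y**2*Z - 2*Y*Z**2 + Z**3

deg(f) = 3.
Substitute x = X/Z, y = Y/Z into f, then multiply by Z^3.
  monomial 1·x^3·y^0 ↦ 1·X^3·Y^0·Z^0.
  monomial 3·x^2·y^1 ↦ 3·X^2·Y^1·Z^0.
  monomial 2·x^1·y^2 ↦ 2·X^1·Y^2·Z^0.
  monomial 1·x^0·y^3 ↦ 1·X^0·Y^3·Z^0.
  monomial 3·x^0·y^2 ↦ 3·X^0·Y^2·Z^1.
  monomial -2·x^0·y^1 ↦ -2·X^0·Y^1·Z^2.
  monomial 1·x^0·y^0 ↦ 1·X^0·Y^0·Z^3.
Collecting: F(X, Y, Z) = X**3 + 3*X**2*Y + 2*X*Y**2 + Y**3 + 3*Y**2*Z - 2*Y*Z**2 + Z**3.


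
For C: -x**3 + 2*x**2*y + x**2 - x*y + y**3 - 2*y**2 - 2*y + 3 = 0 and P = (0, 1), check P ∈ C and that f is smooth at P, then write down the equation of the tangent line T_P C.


Tangent line at P: -x - 3*y + 3 = 0.

Step 1: f(0, 1) = 0, so P lies on C.
Step 2: partial derivatives
  f_x(x, y) = -3*x**2 + 4*x*y + 2*x - y, f_y(x, y) = 2*x**2 - x + 3*y**2 - 4*y - 2.
  f_x(P) = -1, f_y(P) = -3 (gradient nonzero, so P is smooth).
Step 3: tangent line at P: -1·(x − 0) + -3·(y − 1) = 0.
Expanding: -x - 3*y + 3 = 0.


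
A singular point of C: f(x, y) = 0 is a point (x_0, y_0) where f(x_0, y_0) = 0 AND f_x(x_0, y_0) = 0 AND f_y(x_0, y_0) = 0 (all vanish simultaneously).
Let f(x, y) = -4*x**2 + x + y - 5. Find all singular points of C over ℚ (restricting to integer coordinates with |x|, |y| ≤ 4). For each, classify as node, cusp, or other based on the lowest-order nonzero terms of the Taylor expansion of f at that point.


No singular points in the scanned grid; C is smooth there.

Compute partial derivatives:
  f_x = 1 - 8*x.
  f_y = 1.
f_y = 1 is a nonzero constant, so f_y never vanishes: no point (x, y) can satisfy f = f_x = f_y = 0. In particular no (x, y) ∈ {−4, ..., 4}² is singular; the curve is smooth.


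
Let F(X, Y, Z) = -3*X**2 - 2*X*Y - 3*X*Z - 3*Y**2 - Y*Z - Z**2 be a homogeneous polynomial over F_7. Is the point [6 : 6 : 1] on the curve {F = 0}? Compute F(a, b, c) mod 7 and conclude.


F(6,6,1) ≡ 2 (mod 7); P is NOT on the curve.

Evaluate F(6, 6, 1) term-by-term (mod 7).
  -3*X**2 ↦ -3·36·1·1 = -108
  -2*X*Y ↦ -2·6·6·1 = -72
  -3*X*Z ↦ -3·6·1·1 = -18
  -3*Y**2 ↦ -3·1·36·1 = -108
  -Y*Z ↦ -1·1·6·1 = -6
  -Z**2 ↦ -1·1·1·1 = -1
Sum: F(6, 6, 1) = (-108) + (-72) + (-18) + (-108) + (-6) + (-1) = -313.
Reducing mod 7: -313 ≡ 2 (mod 7).
Since F(a, b, c) ≡ 2 ≠ 0 (mod 7), P does NOT lie on the curve.


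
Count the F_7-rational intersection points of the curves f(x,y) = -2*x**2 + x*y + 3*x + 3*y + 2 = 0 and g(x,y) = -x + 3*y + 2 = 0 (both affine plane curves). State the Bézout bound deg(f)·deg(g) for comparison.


Common zeros: {(0, 4), (2, 0)}; count = 2; Bézout bound = 2.

deg(f) = 2, deg(g) = 1, so Bézout bound = 2.
Scan x ∈ F_7. For each x, list the y ∈ F_7 with f(x, y) ≡ 0 and those with g(x, y) ≡ 0 (mod 7); the common zeros in that column are the intersection.
  x = 0: f ≡ 0 at y ∈ {4}; g ≡ 0 at y ∈ {4}; common: {4}.
  x = 1: f ≡ 0 at y ∈ {1}; g ≡ 0 at y ∈ {2}; common: ∅.
  x = 2: f ≡ 0 at y ∈ {0}; g ≡ 0 at y ∈ {0}; common: {0}.
  x = 3: f ≡ 0 at y ∈ {0}; g ≡ 0 at y ∈ {5}; common: ∅.
  x = 4: f ≡ 0 at y ∈ ∅; g ≡ 0 at y ∈ {3}; common: ∅.
  x = 5: f ≡ 0 at y ∈ {5}; g ≡ 0 at y ∈ {1}; common: ∅.
  x = 6: f ≡ 0 at y ∈ {5}; g ≡ 0 at y ∈ {6}; common: ∅.
Collecting: common zeros = {(0, 4), (2, 0)}, so the count is 2.
Comparison with the Bézout bound: 2 ≤ 2 = deg(f)·deg(g), as expected for curves with no common component (the bound is attained).


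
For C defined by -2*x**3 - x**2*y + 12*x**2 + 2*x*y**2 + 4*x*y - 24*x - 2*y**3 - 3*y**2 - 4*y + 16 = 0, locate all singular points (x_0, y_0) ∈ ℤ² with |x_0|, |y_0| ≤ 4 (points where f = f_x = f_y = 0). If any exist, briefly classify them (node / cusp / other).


Singular points: {(2, 0)}; classification: cusp.

Compute partial derivatives:
  f_x = -6*x**2 - 2*x*y + 24*x + 2*y**2 + 4*y - 24.
  f_y = -x**2 + 4*x*y + 4*x - 6*y**2 - 6*y - 4.
Scan x_0 ∈ {−4, ..., 4}. For each x_0, f_y(x_0, y) is a polynomial in y; find its integer roots y ∈ {−4, ..., 4}, then test f_x and f at those candidates.
  x = -4: f_y(-4, y) = -6*y**2 - 22*y - 36; no integer root y with |y| ≤ 4.
  x = -3: f_y(-3, y) = -6*y**2 - 18*y - 25; no integer root y with |y| ≤ 4.
  x = -2: f_y(-2, y) = -6*y**2 - 14*y - 16; no integer root y with |y| ≤ 4.
  x = -1: f_y(-1, y) = -6*y**2 - 10*y - 9; no integer root y with |y| ≤ 4.
  x = 0: f_y(0, y) = -6*y**2 - 6*y - 4; no integer root y with |y| ≤ 4.
  x = 1: f_y(1, y) = -6*y**2 - 2*y - 1; no integer root y with |y| ≤ 4.
  x = 2: f_y(2, y) = -6*y**2 + 2*y; vanishes at y ∈ {0}. (2, 0): f_x = 0, f = 0 — SINGULAR.
  x = 3: f_y(3, y) = -6*y**2 + 6*y - 1; no integer root y with |y| ≤ 4.
  x = 4: f_y(4, y) = -6*y**2 + 10*y - 4; vanishes at y ∈ {1}. (4, 1): f_x = -26 ≠ 0.
Only singular point on the grid: (2, 0).
Classify: substitute x = 2 + u, y = 0 + v and expand: f = -2*u**3 - u**2*v + 2*u*v**2 - 2*v**3 + v**2.
No constant or linear terms (consistent with a singular point). Quadratic part: v**2. Cubic part: -2*u**3 - u**2*v + 2*u*v**2 - 2*v**3.
The quadratic part v**2 is a perfect square, so there is a single (double) tangent line v = 0, i.e. y = 0. Restricting the cubic part to that line (v = 0) leaves -2*u**3 ≠ 0, so f is not divisible by v and the branch is v² ≈ 2*u**3 to lowest order — this is a cusp.
Classification: cusp.


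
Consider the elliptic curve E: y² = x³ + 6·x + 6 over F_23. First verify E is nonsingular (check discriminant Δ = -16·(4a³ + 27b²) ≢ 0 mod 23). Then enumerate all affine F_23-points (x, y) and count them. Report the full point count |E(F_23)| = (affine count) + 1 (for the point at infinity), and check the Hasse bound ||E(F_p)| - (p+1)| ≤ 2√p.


Affine points = {(0, 11), (0, 12), (1, 6), (1, 17), (2, 7), (2, 16), (4, 5), (4, 18), (5, 0), (7, 0), (10, 10), (10, 13), (11, 0), (12, 9), (12, 14), (13, 2), (13, 21), (16, 9), (16, 14), (18, 9), (18, 14), (21, 3), (21, 20)}; affine count = 23; |E(F_23)| = 24.

Discriminant check: Δ ∝ 4a³ + 27b² = 4·6³ + 27·6² = 4·216 + 27·36 ≡ 19 (mod 23). Nonzero ⇒ E is nonsingular.
For each x ∈ F_23, compute rhs = x³ + 6·x + 6 mod 23, then count y ∈ F_23 with y² ≡ rhs.
  x = 0: rhs = 6, matching y values: 11, 12 (2 points).
  x = 1: rhs = 13, matching y values: 6, 17 (2 points).
  x = 2: rhs = 3, matching y values: 7, 16 (2 points).
  x = 3: rhs = 5, matching y values: none (0 points).
  x = 4: rhs = 2, matching y values: 5, 18 (2 points).
  x = 5: rhs = 0, matching y values: 0 (1 points).
  x = 6: rhs = 5, matching y values: none (0 points).
  x = 7: rhs = 0, matching y values: 0 (1 points).
  x = 8: rhs = 14, matching y values: none (0 points).
  x = 9: rhs = 7, matching y values: none (0 points).
  x = 10: rhs = 8, matching y values: 10, 13 (2 points).
  x = 11: rhs = 0, matching y values: 0 (1 points).
  x = 12: rhs = 12, matching y values: 9, 14 (2 points).
  x = 13: rhs = 4, matching y values: 2, 21 (2 points).
  x = 14: rhs = 5, matching y values: none (0 points).
  x = 15: rhs = 21, matching y values: none (0 points).
  x = 16: rhs = 12, matching y values: 9, 14 (2 points).
  x = 17: rhs = 7, matching y values: none (0 points).
  x = 18: rhs = 12, matching y values: 9, 14 (2 points).
  x = 19: rhs = 10, matching y values: none (0 points).
  x = 20: rhs = 7, matching y values: none (0 points).
  x = 21: rhs = 9, matching y values: 3, 20 (2 points).
  x = 22: rhs = 22, matching y values: none (0 points).
Total affine count: 23.
Full point count |E(F_23)| = 23 + 1 = 24.
Hasse bound: |24 − (23+1)| = |0| = 0 ≤ 2√23 ≈ 9.5917 ✓.


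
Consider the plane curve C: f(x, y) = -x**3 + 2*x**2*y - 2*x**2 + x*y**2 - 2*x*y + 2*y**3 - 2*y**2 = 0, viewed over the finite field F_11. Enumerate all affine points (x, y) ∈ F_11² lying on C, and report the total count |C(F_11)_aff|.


Affine F_11-points: {(0, 0), (0, 1), (1, 8), (2, 6), (2, 10), (3, 6), (5, 6), (7, 7), (7, 9), (8, 10), (9, 0), (10, 2)}; count = 12.

For each of the 121 pairs (x, y) ∈ F_11², evaluate f(x, y) mod 11. Record the zeros.
  x = 0: [0↦0, 1↦0, 2↦8, 3↦3, 4↦8, 5↦2, 6↦8, 7↦5, 8↦5, 9↦9, 10↦7]  zeros at y ∈ {0, 1}
  x = 1: [0↦8, 1↦9, 2↦9, 3↦9, 4↦10, 5↦2, 6↦8, 7↦7, 8↦0, 9↦10, 10↦5]  zeros at y ∈ {8}
  x = 2: [0↦6, 1↦1, 2↦8, 3↦6, 4↦7, 5↦1, 6↦0, 7↦5, 8↦6, 9↦4, 10↦0]  zeros at y ∈ {6, 10}
  x = 3: [0↦10, 1↦3, 2↦10, 3↦10, 4↦4, 5↦4, 6↦0, 7↦4, 8↦6, 9↦7, 10↦8]  zeros at y ∈ {6}
  x = 4: [0↦3, 1↦9, 2↦9, 3↦4, 4↦6, 5↦5, 6↦2, 7↦9, 8↦5, 9↦2, 10↦1]  zeros at y ∈ ∅
  x = 5: [0↦1, 1↦2, 2↦10, 3↦4, 4↦7, 5↦9, 6↦0, 7↦3, 8↦8, 9↦5, 10↦6]  zeros at y ∈ {6}
  x = 6: [0↦9, 1↦9, 2↦7, 3↦4, 4↦1, 5↦10, 6↦10, 7↦2, 8↦9, 9↦10, 10↦6]  zeros at y ∈ ∅
  x = 7: [0↦10, 1↦2, 2↦5, 3↦9, 4↦4, 5↦2, 6↦4, 7↦0, 8↦2, 9↦0, 10↦6]  zeros at y ∈ {7, 9}
  x = 8: [0↦9, 1↦8, 2↦9, 3↦2, 4↦10, 5↦1, 6↦9, 7↦2, 8↦3, 9↦2, 10↦0]  zeros at y ∈ {10}
  x = 9: [0↦0, 1↦10, 2↦2, 3↦10, 4↦2, 5↦1, 6↦8, 7↦2, 8↦6, 9↦10, 10↦4]  zeros at y ∈ {0}
  x = 10: [0↦10, 1↦2, 2↦0, 3↦5, 4↦7, 5↦7, 6↦6, 7↦5, 8↦5, 9↦7, 10↦1]  zeros at y ∈ {2}
Collecting zeros: affine points = {(0, 0), (0, 1), (1, 8), (2, 6), (2, 10), (3, 6), (5, 6), (7, 7), (7, 9), (8, 10), (9, 0), (10, 2)}.
Total count |C(F_11)_aff| = 12.


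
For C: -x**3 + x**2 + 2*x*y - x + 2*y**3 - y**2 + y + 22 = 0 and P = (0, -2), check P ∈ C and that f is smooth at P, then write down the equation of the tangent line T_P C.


Tangent line at P: -5*x + 29*y + 58 = 0.

Step 1: f(0, -2) = 0, so P lies on C.
Step 2: partial derivatives
  f_x(x, y) = -3*x**2 + 2*x + 2*y - 1, f_y(x, y) = 2*x + 6*y**2 - 2*y + 1.
  f_x(P) = -5, f_y(P) = 29 (gradient nonzero, so P is smooth).
Step 3: tangent line at P: -5·(x − 0) + 29·(y − -2) = 0.
Expanding: -5*x + 29*y + 58 = 0.


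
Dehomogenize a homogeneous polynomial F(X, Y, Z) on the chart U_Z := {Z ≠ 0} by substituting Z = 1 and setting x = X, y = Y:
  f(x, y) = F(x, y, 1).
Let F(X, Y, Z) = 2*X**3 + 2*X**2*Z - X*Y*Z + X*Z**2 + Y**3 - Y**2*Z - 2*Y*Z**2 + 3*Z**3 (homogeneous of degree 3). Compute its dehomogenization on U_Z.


f(x, y) = 2*x**3 + 2*x**2 - x*y + x + y**3 - y**2 - 2*y + 3

On U_Z we set Z = 1. Each monomial c·X^i·Y^j·Z^k in F becomes c·x^i·y^j·1^k = c·x^i·y^j.
Substituting Z = 1: F(X, Y, 1) = 2*x**3 + 2*x**2 - x*y + x + y**3 - y**2 - 2*y + 3.
Note: deg(f) ≤ deg(F) = 3; strict inequality happens when F is divisible by Z (lost terms).


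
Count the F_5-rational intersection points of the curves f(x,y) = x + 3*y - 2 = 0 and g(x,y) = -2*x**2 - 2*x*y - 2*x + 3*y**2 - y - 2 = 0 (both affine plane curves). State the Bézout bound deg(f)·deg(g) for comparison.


Common zeros: {(1, 2), (3, 3)}; count = 2; Bézout bound = 2.

deg(f) = 1, deg(g) = 2, so Bézout bound = 2.
Scan x ∈ F_5. For each x, list the y ∈ F_5 with f(x, y) ≡ 0 and those with g(x, y) ≡ 0 (mod 5); the common zeros in that column are the intersection.
  x = 0: f ≡ 0 at y ∈ {4}; g ≡ 0 at y ∈ {1}; common: ∅.
  x = 1: f ≡ 0 at y ∈ {2}; g ≡ 0 at y ∈ {2, 4}; common: {2}.
  x = 2: f ≡ 0 at y ∈ {0}; g ≡ 0 at y ∈ ∅; common: ∅.
  x = 3: f ≡ 0 at y ∈ {3}; g ≡ 0 at y ∈ {1, 3}; common: {3}.
  x = 4: f ≡ 0 at y ∈ {1}; g ≡ 0 at y ∈ {4}; common: ∅.
Collecting: common zeros = {(1, 2), (3, 3)}, so the count is 2.
Comparison with the Bézout bound: 2 ≤ 2 = deg(f)·deg(g), as expected for curves with no common component (the bound is attained).


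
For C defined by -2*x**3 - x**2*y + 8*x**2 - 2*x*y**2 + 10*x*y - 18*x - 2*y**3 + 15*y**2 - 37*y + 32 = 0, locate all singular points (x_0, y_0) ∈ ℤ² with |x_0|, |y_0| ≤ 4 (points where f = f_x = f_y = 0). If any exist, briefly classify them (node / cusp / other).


Singular points: {(1, 2)}; classification: cusp.

Compute partial derivatives:
  f_x = -6*x**2 - 2*x*y + 16*x - 2*y**2 + 10*y - 18.
  f_y = -x**2 - 4*x*y + 10*x - 6*y**2 + 30*y - 37.
Scan x_0 ∈ {−4, ..., 4}. For each x_0, f_y(x_0, y) is a polynomial in y; find its integer roots y ∈ {−4, ..., 4}, then test f_x and f at those candidates.
  x = -4: f_y(-4, y) = -6*y**2 + 46*y - 93; no integer root y with |y| ≤ 4.
  x = -3: f_y(-3, y) = -6*y**2 + 42*y - 76; no integer root y with |y| ≤ 4.
  x = -2: f_y(-2, y) = -6*y**2 + 38*y - 61; no integer root y with |y| ≤ 4.
  x = -1: f_y(-1, y) = -6*y**2 + 34*y - 48; vanishes at y ∈ {3}. (-1, 3): f_x = -22 ≠ 0.
  x = 0: f_y(0, y) = -6*y**2 + 30*y - 37; no integer root y with |y| ≤ 4.
  x = 1: f_y(1, y) = -6*y**2 + 26*y - 28; vanishes at y ∈ {2}. (1, 2): f_x = 0, f = 0 — SINGULAR.
  x = 2: f_y(2, y) = -6*y**2 + 22*y - 21; no integer root y with |y| ≤ 4.
  x = 3: f_y(3, y) = -6*y**2 + 18*y - 16; no integer root y with |y| ≤ 4.
  x = 4: f_y(4, y) = -6*y**2 + 14*y - 13; no integer root y with |y| ≤ 4.
Only singular point on the grid: (1, 2).
Classify: substitute x = 1 + u, y = 2 + v and expand: f = -2*u**3 - u**2*v - 2*u*v**2 - 2*v**3 + v**2.
No constant or linear terms (consistent with a singular point). Quadratic part: v**2. Cubic part: -2*u**3 - u**2*v - 2*u*v**2 - 2*v**3.
The quadratic part v**2 is a perfect square, so there is a single (double) tangent line v = 0, i.e. y = 2. Restricting the cubic part to that line (v = 0) leaves -2*u**3 ≠ 0, so f is not divisible by v and the branch is v² ≈ 2*u**3 to lowest order — this is a cusp.
Classification: cusp.


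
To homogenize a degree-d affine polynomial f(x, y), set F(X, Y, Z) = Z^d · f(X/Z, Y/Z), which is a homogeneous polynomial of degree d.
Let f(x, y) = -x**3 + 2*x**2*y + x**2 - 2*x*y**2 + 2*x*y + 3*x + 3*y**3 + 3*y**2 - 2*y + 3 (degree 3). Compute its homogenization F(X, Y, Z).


F(X, Y, Z) = -X**3 + 2*X**2*Y + X**2*Z - 2*X*Y**2 + 2*X*Y*Z + 3*X*Z**2 + 3*Y**3 + 3*Y**2*Z - 2*Y*Z**2 + 3*Z**3

deg(f) = 3.
Substitute x = X/Z, y = Y/Z into f, then multiply by Z^3.
  monomial -1·x^3·y^0 ↦ -1·X^3·Y^0·Z^0.
  monomial 2·x^2·y^1 ↦ 2·X^2·Y^1·Z^0.
  monomial 1·x^2·y^0 ↦ 1·X^2·Y^0·Z^1.
  monomial -2·x^1·y^2 ↦ -2·X^1·Y^2·Z^0.
  monomial 2·x^1·y^1 ↦ 2·X^1·Y^1·Z^1.
  monomial 3·x^1·y^0 ↦ 3·X^1·Y^0·Z^2.
  monomial 3·x^0·y^3 ↦ 3·X^0·Y^3·Z^0.
  monomial 3·x^0·y^2 ↦ 3·X^0·Y^2·Z^1.
  monomial -2·x^0·y^1 ↦ -2·X^0·Y^1·Z^2.
  monomial 3·x^0·y^0 ↦ 3·X^0·Y^0·Z^3.
Collecting: F(X, Y, Z) = -X**3 + 2*X**2*Y + X**2*Z - 2*X*Y**2 + 2*X*Y*Z + 3*X*Z**2 + 3*Y**3 + 3*Y**2*Z - 2*Y*Z**2 + 3*Z**3.


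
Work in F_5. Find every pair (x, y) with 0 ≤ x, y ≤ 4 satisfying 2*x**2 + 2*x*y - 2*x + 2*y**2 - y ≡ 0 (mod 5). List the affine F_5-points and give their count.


Affine F_5-points: {(0, 0), (0, 3), (1, 0), (1, 2), (3, 2), (3, 3)}; count = 6.

For each of the 25 pairs (x, y) ∈ F_5², evaluate f(x, y) mod 5. Record the zeros.
  x = 0: [0↦0, 1↦1, 2↦1, 3↦0, 4↦3]  zeros at y ∈ {0, 3}
  x = 1: [0↦0, 1↦3, 2↦0, 3↦1, 4↦1]  zeros at y ∈ {0, 2}
  x = 2: [0↦4, 1↦4, 2↦3, 3↦1, 4↦3]  zeros at y ∈ ∅
  x = 3: [0↦2, 1↦4, 2↦0, 3↦0, 4↦4]  zeros at y ∈ {2, 3}
  x = 4: [0↦4, 1↦3, 2↦1, 3↦3, 4↦4]  zeros at y ∈ ∅
Collecting zeros: affine points = {(0, 0), (0, 3), (1, 0), (1, 2), (3, 2), (3, 3)}.
Total count |C(F_5)_aff| = 6.


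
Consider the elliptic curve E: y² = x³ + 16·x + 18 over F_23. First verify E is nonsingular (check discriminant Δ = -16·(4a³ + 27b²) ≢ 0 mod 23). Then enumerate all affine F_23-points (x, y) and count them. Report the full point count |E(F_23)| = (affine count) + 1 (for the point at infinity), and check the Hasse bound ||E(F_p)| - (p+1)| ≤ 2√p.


Affine points = {(0, 8), (0, 15), (1, 9), (1, 14), (2, 9), (2, 14), (3, 1), (3, 22), (4, 10), (4, 13), (5, 4), (5, 19), (6, 10), (6, 13), (7, 6), (7, 17), (12, 11), (12, 12), (13, 10), (13, 13), (16, 0), (20, 9), (20, 14), (21, 1), (21, 22), (22, 1), (22, 22)}; affine count = 27; |E(F_23)| = 28.

Discriminant check: Δ ∝ 4a³ + 27b² = 4·16³ + 27·18² = 4·4096 + 27·324 ≡ 16 (mod 23). Nonzero ⇒ E is nonsingular.
For each x ∈ F_23, compute rhs = x³ + 16·x + 18 mod 23, then count y ∈ F_23 with y² ≡ rhs.
  x = 0: rhs = 18, matching y values: 8, 15 (2 points).
  x = 1: rhs = 12, matching y values: 9, 14 (2 points).
  x = 2: rhs = 12, matching y values: 9, 14 (2 points).
  x = 3: rhs = 1, matching y values: 1, 22 (2 points).
  x = 4: rhs = 8, matching y values: 10, 13 (2 points).
  x = 5: rhs = 16, matching y values: 4, 19 (2 points).
  x = 6: rhs = 8, matching y values: 10, 13 (2 points).
  x = 7: rhs = 13, matching y values: 6, 17 (2 points).
  x = 8: rhs = 14, matching y values: none (0 points).
  x = 9: rhs = 17, matching y values: none (0 points).
  x = 10: rhs = 5, matching y values: none (0 points).
  x = 11: rhs = 7, matching y values: none (0 points).
  x = 12: rhs = 6, matching y values: 11, 12 (2 points).
  x = 13: rhs = 8, matching y values: 10, 13 (2 points).
  x = 14: rhs = 19, matching y values: none (0 points).
  x = 15: rhs = 22, matching y values: none (0 points).
  x = 16: rhs = 0, matching y values: 0 (1 points).
  x = 17: rhs = 5, matching y values: none (0 points).
  x = 18: rhs = 20, matching y values: none (0 points).
  x = 19: rhs = 5, matching y values: none (0 points).
  x = 20: rhs = 12, matching y values: 9, 14 (2 points).
  x = 21: rhs = 1, matching y values: 1, 22 (2 points).
  x = 22: rhs = 1, matching y values: 1, 22 (2 points).
Total affine count: 27.
Full point count |E(F_23)| = 27 + 1 = 28.
Hasse bound: |28 − (23+1)| = |4| = 4 ≤ 2√23 ≈ 9.5917 ✓.


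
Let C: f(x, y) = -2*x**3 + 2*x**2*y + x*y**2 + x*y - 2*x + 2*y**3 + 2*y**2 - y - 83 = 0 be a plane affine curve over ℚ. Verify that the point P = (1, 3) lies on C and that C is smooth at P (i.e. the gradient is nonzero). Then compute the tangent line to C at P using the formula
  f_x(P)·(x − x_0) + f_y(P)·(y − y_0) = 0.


Tangent line at P: 16*x + 74*y - 238 = 0.

Step 1: f(1, 3) = 0, so P lies on C.
Step 2: partial derivatives
  f_x(x, y) = -6*x**2 + 4*x*y + y**2 + y - 2, f_y(x, y) = 2*x**2 + 2*x*y + x + 6*y**2 + 4*y - 1.
  f_x(P) = 16, f_y(P) = 74 (gradient nonzero, so P is smooth).
Step 3: tangent line at P: 16·(x − 1) + 74·(y − 3) = 0.
Expanding: 16*x + 74*y - 238 = 0.


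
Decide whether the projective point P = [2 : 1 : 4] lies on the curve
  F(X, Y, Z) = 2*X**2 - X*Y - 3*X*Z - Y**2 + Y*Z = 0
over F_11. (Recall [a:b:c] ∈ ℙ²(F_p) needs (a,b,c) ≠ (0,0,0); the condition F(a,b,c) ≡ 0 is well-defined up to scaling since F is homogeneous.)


F(2,1,4) ≡ 7 (mod 11); P is NOT on the curve.

Evaluate F(2, 1, 4) term-by-term (mod 11).
  2*X**2 ↦ 2·4·1·1 = 8
  -X*Y ↦ -1·2·1·1 = -2
  -3*X*Z ↦ -3·2·1·4 = -24
  -Y**2 ↦ -1·1·1·1 = -1
  Y*Z ↦ 1·1·1·4 = 4
Sum: F(2, 1, 4) = (8) + (-2) + (-24) + (-1) + (4) = -15.
Reducing mod 11: -15 ≡ 7 (mod 11).
Since F(a, b, c) ≡ 7 ≠ 0 (mod 11), P does NOT lie on the curve.


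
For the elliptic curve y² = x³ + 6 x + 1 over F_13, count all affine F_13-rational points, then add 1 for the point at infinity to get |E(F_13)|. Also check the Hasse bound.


Affine points = {(0, 1), (0, 12), (5, 0), (7, 3), (7, 10), (9, 2), (9, 11)}; affine count = 7; |E(F_13)| = 8.

Discriminant check: Δ ∝ 4a³ + 27b² = 4·6³ + 27·1² = 4·216 + 27·1 ≡ 7 (mod 13). Nonzero ⇒ E is nonsingular.
For each x ∈ F_13, compute rhs = x³ + 6·x + 1 mod 13, then count y ∈ F_13 with y² ≡ rhs.
  x = 0: rhs = 1, matching y values: 1, 12 (2 points).
  x = 1: rhs = 8, matching y values: none (0 points).
  x = 2: rhs = 8, matching y values: none (0 points).
  x = 3: rhs = 7, matching y values: none (0 points).
  x = 4: rhs = 11, matching y values: none (0 points).
  x = 5: rhs = 0, matching y values: 0 (1 points).
  x = 6: rhs = 6, matching y values: none (0 points).
  x = 7: rhs = 9, matching y values: 3, 10 (2 points).
  x = 8: rhs = 2, matching y values: none (0 points).
  x = 9: rhs = 4, matching y values: 2, 11 (2 points).
  x = 10: rhs = 8, matching y values: none (0 points).
  x = 11: rhs = 7, matching y values: none (0 points).
  x = 12: rhs = 7, matching y values: none (0 points).
Total affine count: 7.
Full point count |E(F_13)| = 7 + 1 = 8.
Hasse bound: |8 − (13+1)| = |-6| = 6 ≤ 2√13 ≈ 7.2111 ✓.


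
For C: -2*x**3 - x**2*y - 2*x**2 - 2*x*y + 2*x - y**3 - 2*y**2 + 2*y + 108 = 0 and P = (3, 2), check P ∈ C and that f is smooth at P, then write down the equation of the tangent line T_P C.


Tangent line at P: -80*x - 33*y + 306 = 0.

Step 1: f(3, 2) = 0, so P lies on C.
Step 2: partial derivatives
  f_x(x, y) = -6*x**2 - 2*x*y - 4*x - 2*y + 2, f_y(x, y) = -x**2 - 2*x - 3*y**2 - 4*y + 2.
  f_x(P) = -80, f_y(P) = -33 (gradient nonzero, so P is smooth).
Step 3: tangent line at P: -80·(x − 3) + -33·(y − 2) = 0.
Expanding: -80*x - 33*y + 306 = 0.


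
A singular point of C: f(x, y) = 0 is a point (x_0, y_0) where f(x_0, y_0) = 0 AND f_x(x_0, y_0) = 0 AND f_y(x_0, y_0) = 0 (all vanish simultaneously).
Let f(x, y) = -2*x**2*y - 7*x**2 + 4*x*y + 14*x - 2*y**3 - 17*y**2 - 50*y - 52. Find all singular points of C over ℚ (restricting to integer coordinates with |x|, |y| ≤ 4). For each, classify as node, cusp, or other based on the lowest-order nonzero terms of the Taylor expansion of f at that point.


Singular points: {(1, -3)}; classification: node.

Compute partial derivatives:
  f_x = -4*x*y - 14*x + 4*y + 14.
  f_y = -2*x**2 + 4*x - 6*y**2 - 34*y - 50.
Scan x_0 ∈ {−4, ..., 4}. For each x_0, f_y(x_0, y) is a polynomial in y; find its integer roots y ∈ {−4, ..., 4}, then test f_x and f at those candidates.
  x = -4: f_y(-4, y) = -6*y**2 - 34*y - 98; no integer root y with |y| ≤ 4.
  x = -3: f_y(-3, y) = -6*y**2 - 34*y - 80; no integer root y with |y| ≤ 4.
  x = -2: f_y(-2, y) = -6*y**2 - 34*y - 66; no integer root y with |y| ≤ 4.
  x = -1: f_y(-1, y) = -6*y**2 - 34*y - 56; no integer root y with |y| ≤ 4.
  x = 0: f_y(0, y) = -6*y**2 - 34*y - 50; no integer root y with |y| ≤ 4.
  x = 1: f_y(1, y) = -6*y**2 - 34*y - 48; vanishes at y ∈ {-3}. (1, -3): f_x = 0, f = 0 — SINGULAR.
  x = 2: f_y(2, y) = -6*y**2 - 34*y - 50; no integer root y with |y| ≤ 4.
  x = 3: f_y(3, y) = -6*y**2 - 34*y - 56; no integer root y with |y| ≤ 4.
  x = 4: f_y(4, y) = -6*y**2 - 34*y - 66; no integer root y with |y| ≤ 4.
Only singular point on the grid: (1, -3).
Classify: substitute x = 1 + u, y = -3 + v and expand: f = -2*u**2*v - u**2 - 2*v**3 + v**2.
No constant or linear terms (consistent with a singular point). Quadratic part: -u**2 + v**2. Cubic part: -2*u**2*v - 2*v**3.
The quadratic part v**2 - u**2 = (v − u)(v + u) splits into two distinct linear factors, so there are two distinct tangent lines y − -3 = ±(x − 1) — this is a node (ordinary double point).
Classification: node.


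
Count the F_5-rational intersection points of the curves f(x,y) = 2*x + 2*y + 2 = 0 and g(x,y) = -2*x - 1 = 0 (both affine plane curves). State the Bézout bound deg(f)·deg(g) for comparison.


Common zeros: {(2, 2)}; count = 1; Bézout bound = 1.

deg(f) = 1, deg(g) = 1, so Bézout bound = 1.
Scan x ∈ F_5. For each x, list the y ∈ F_5 with f(x, y) ≡ 0 and those with g(x, y) ≡ 0 (mod 5); the common zeros in that column are the intersection.
  x = 0: f ≡ 0 at y ∈ {4}; g ≡ 0 at y ∈ ∅; common: ∅.
  x = 1: f ≡ 0 at y ∈ {3}; g ≡ 0 at y ∈ ∅; common: ∅.
  x = 2: f ≡ 0 at y ∈ {2}; g ≡ 0 at y ∈ {0, 1, 2, 3, 4}; common: {2}.
  x = 3: f ≡ 0 at y ∈ {1}; g ≡ 0 at y ∈ ∅; common: ∅.
  x = 4: f ≡ 0 at y ∈ {0}; g ≡ 0 at y ∈ ∅; common: ∅.
Collecting: common zeros = {(2, 2)}, so the count is 1.
Comparison with the Bézout bound: 1 ≤ 1 = deg(f)·deg(g), as expected for curves with no common component (the bound is attained).


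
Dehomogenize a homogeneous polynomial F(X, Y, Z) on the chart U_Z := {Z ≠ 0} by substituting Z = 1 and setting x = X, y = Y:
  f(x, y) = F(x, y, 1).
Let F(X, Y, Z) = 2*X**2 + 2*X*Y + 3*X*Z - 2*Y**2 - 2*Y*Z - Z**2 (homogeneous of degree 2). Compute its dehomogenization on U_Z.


f(x, y) = 2*x**2 + 2*x*y + 3*x - 2*y**2 - 2*y - 1

On U_Z we set Z = 1. Each monomial c·X^i·Y^j·Z^k in F becomes c·x^i·y^j·1^k = c·x^i·y^j.
Substituting Z = 1: F(X, Y, 1) = 2*x**2 + 2*x*y + 3*x - 2*y**2 - 2*y - 1.
Note: deg(f) ≤ deg(F) = 2; strict inequality happens when F is divisible by Z (lost terms).


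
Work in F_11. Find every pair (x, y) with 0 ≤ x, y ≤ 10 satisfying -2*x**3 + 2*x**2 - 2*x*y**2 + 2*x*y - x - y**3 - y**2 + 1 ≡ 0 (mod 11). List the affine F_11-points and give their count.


Affine F_11-points: {(0, 2), (1, 0), (2, 1), (3, 3), (3, 5), (3, 7), (4, 0), (4, 4), (4, 9), (6, 3), (7, 0), (8, 10), (9, 9), (10, 9)}; count = 14.

For each of the 121 pairs (x, y) ∈ F_11², evaluate f(x, y) mod 11. Record the zeros.
  x = 0: [0↦1, 1↦10, 2↦0, 3↦9, 4↦9, 5↦5, 6↦2, 7↦5, 8↦8, 9↦5, 10↦1]  zeros at y ∈ {2}
  x = 1: [0↦0, 1↦9, 2↦6, 3↦7, 4↦6, 5↦8, 6↦7, 7↦8, 8↦5, 9↦3, 10↦7]  zeros at y ∈ {0}
  x = 2: [0↦2, 1↦0, 2↦4, 3↦8, 4↦6, 5↦3, 6↦4, 7↦3, 8↦5, 9↦4, 10↦5]  zeros at y ∈ {1}
  x = 3: [0↦6, 1↦4, 2↦4, 3↦0, 4↦8, 5↦0, 6↦3, 7↦0, 8↦7, 9↦7, 10↦5]  zeros at y ∈ {3, 5, 7}
  x = 4: [0↦0, 1↦9, 2↦5, 3↦4, 4↦0, 5↦9, 6↦3, 7↦9, 8↦10, 9↦0, 10↦6]  zeros at y ∈ {0, 4, 9}
  x = 5: [0↦5, 1↦3, 2↦6, 3↦8, 4↦3, 5↦7, 6↦3, 7↦7, 8↦2, 9↦4, 10↦7]  zeros at y ∈ ∅
  x = 6: [0↦9, 1↦7, 2↦6, 3↦0, 4↦5, 5↦4, 6↦2, 7↦4, 8↦4, 9↦7, 10↦7]  zeros at y ∈ {3}
  x = 7: [0↦0, 1↦9, 2↦4, 3↦1, 4↦5, 5↦10, 6↦10, 7↦10, 8↦4, 9↦8, 10↦5]  zeros at y ∈ {0}
  x = 8: [0↦10, 1↦8, 2↦10, 3↦10, 4↦2, 5↦2, 6↦4, 7↦2, 8↦1, 9↦6, 10↦0]  zeros at y ∈ {10}
  x = 9: [0↦5, 1↦3, 2↦1, 3↦4, 4↦6, 5↦1, 6↦5, 7↦1, 8↦5, 9↦0, 10↦2]  zeros at y ∈ {9}
  x = 10: [0↦6, 1↦4, 2↦9, 3↦4, 4↦5, 5↦6, 6↦1, 7↦6, 8↦4, 9↦0, 10↦10]  zeros at y ∈ {9}
Collecting zeros: affine points = {(0, 2), (1, 0), (2, 1), (3, 3), (3, 5), (3, 7), (4, 0), (4, 4), (4, 9), (6, 3), (7, 0), (8, 10), (9, 9), (10, 9)}.
Total count |C(F_11)_aff| = 14.


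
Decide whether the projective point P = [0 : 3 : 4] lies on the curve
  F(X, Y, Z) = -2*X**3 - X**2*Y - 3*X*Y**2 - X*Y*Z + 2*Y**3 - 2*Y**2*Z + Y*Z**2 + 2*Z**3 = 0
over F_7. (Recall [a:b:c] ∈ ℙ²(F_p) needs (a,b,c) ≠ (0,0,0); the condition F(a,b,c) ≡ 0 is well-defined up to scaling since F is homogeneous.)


F(0,3,4) ≡ 4 (mod 7); P is NOT on the curve.

Evaluate F(0, 3, 4) term-by-term (mod 7).
  -2*X**3 ↦ -2·0·1·1 = 0
  -X**2*Y ↦ -1·0·3·1 = 0
  -3*X*Y**2 ↦ -3·0·9·1 = 0
  -X*Y*Z ↦ -1·0·3·4 = 0
  2*Y**3 ↦ 2·1·27·1 = 54
  -2*Y**2*Z ↦ -2·1·9·4 = -72
  Y*Z**2 ↦ 1·1·3·16 = 48
  2*Z**3 ↦ 2·1·1·64 = 128
Sum: F(0, 3, 4) = (0) + (0) + (0) + (0) + (54) + (-72) + (48) + (128) = 158.
Reducing mod 7: 158 ≡ 4 (mod 7).
Since F(a, b, c) ≡ 4 ≠ 0 (mod 7), P does NOT lie on the curve.


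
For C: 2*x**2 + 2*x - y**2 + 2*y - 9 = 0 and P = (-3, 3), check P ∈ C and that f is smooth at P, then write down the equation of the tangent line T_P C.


Tangent line at P: -10*x - 4*y - 18 = 0.

Step 1: f(-3, 3) = 0, so P lies on C.
Step 2: partial derivatives
  f_x(x, y) = 4*x + 2, f_y(x, y) = 2 - 2*y.
  f_x(P) = -10, f_y(P) = -4 (gradient nonzero, so P is smooth).
Step 3: tangent line at P: -10·(x − -3) + -4·(y − 3) = 0.
Expanding: -10*x - 4*y - 18 = 0.


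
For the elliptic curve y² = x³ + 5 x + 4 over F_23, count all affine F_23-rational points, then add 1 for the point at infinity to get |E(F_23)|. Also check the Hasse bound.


Affine points = {(0, 2), (0, 21), (3, 0), (5, 4), (5, 19), (8, 2), (8, 21), (13, 9), (13, 14), (14, 9), (14, 14), (15, 2), (15, 21), (19, 9), (19, 14), (20, 10), (20, 13), (21, 3), (21, 20)}; affine count = 19; |E(F_23)| = 20.

Discriminant check: Δ ∝ 4a³ + 27b² = 4·5³ + 27·4² = 4·125 + 27·16 ≡ 12 (mod 23). Nonzero ⇒ E is nonsingular.
For each x ∈ F_23, compute rhs = x³ + 5·x + 4 mod 23, then count y ∈ F_23 with y² ≡ rhs.
  x = 0: rhs = 4, matching y values: 2, 21 (2 points).
  x = 1: rhs = 10, matching y values: none (0 points).
  x = 2: rhs = 22, matching y values: none (0 points).
  x = 3: rhs = 0, matching y values: 0 (1 points).
  x = 4: rhs = 19, matching y values: none (0 points).
  x = 5: rhs = 16, matching y values: 4, 19 (2 points).
  x = 6: rhs = 20, matching y values: none (0 points).
  x = 7: rhs = 14, matching y values: none (0 points).
  x = 8: rhs = 4, matching y values: 2, 21 (2 points).
  x = 9: rhs = 19, matching y values: none (0 points).
  x = 10: rhs = 19, matching y values: none (0 points).
  x = 11: rhs = 10, matching y values: none (0 points).
  x = 12: rhs = 21, matching y values: none (0 points).
  x = 13: rhs = 12, matching y values: 9, 14 (2 points).
  x = 14: rhs = 12, matching y values: 9, 14 (2 points).
  x = 15: rhs = 4, matching y values: 2, 21 (2 points).
  x = 16: rhs = 17, matching y values: none (0 points).
  x = 17: rhs = 11, matching y values: none (0 points).
  x = 18: rhs = 15, matching y values: none (0 points).
  x = 19: rhs = 12, matching y values: 9, 14 (2 points).
  x = 20: rhs = 8, matching y values: 10, 13 (2 points).
  x = 21: rhs = 9, matching y values: 3, 20 (2 points).
  x = 22: rhs = 21, matching y values: none (0 points).
Total affine count: 19.
Full point count |E(F_23)| = 19 + 1 = 20.
Hasse bound: |20 − (23+1)| = |-4| = 4 ≤ 2√23 ≈ 9.5917 ✓.


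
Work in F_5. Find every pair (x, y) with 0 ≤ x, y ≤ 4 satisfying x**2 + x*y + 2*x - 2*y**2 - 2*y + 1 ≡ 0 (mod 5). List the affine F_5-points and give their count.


Affine F_5-points: {(3, 1), (3, 2), (4, 0), (4, 1)}; count = 4.

For each of the 25 pairs (x, y) ∈ F_5², evaluate f(x, y) mod 5. Record the zeros.
  x = 0: [0↦1, 1↦2, 2↦4, 3↦2, 4↦1]  zeros at y ∈ ∅
  x = 1: [0↦4, 1↦1, 2↦4, 3↦3, 4↦3]  zeros at y ∈ ∅
  x = 2: [0↦4, 1↦2, 2↦1, 3↦1, 4↦2]  zeros at y ∈ ∅
  x = 3: [0↦1, 1↦0, 2↦0, 3↦1, 4↦3]  zeros at y ∈ {1, 2}
  x = 4: [0↦0, 1↦0, 2↦1, 3↦3, 4↦1]  zeros at y ∈ {0, 1}
Collecting zeros: affine points = {(3, 1), (3, 2), (4, 0), (4, 1)}.
Total count |C(F_5)_aff| = 4.


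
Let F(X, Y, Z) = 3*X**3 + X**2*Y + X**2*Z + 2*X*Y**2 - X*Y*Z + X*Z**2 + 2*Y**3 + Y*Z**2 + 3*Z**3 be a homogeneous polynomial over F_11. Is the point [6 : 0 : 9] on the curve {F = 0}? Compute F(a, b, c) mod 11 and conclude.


F(6,0,9) ≡ 4 (mod 11); P is NOT on the curve.

Evaluate F(6, 0, 9) term-by-term (mod 11).
  3*X**3 ↦ 3·216·1·1 = 648
  X**2*Y ↦ 1·36·0·1 = 0
  X**2*Z ↦ 1·36·1·9 = 324
  2*X*Y**2 ↦ 2·6·0·1 = 0
  -X*Y*Z ↦ -1·6·0·9 = 0
  X*Z**2 ↦ 1·6·1·81 = 486
  2*Y**3 ↦ 2·1·0·1 = 0
  Y*Z**2 ↦ 1·1·0·81 = 0
  3*Z**3 ↦ 3·1·1·729 = 2187
Sum: F(6, 0, 9) = (648) + (0) + (324) + (0) + (0) + (486) + (0) + (0) + (2187) = 3645.
Reducing mod 11: 3645 ≡ 4 (mod 11).
Since F(a, b, c) ≡ 4 ≠ 0 (mod 11), P does NOT lie on the curve.


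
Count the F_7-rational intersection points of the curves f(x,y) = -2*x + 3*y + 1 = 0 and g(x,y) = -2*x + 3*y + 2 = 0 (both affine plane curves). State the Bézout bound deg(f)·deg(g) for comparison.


Common zeros: ∅; count = 0; Bézout bound = 1.

deg(f) = 1, deg(g) = 1, so Bézout bound = 1.
Scan x ∈ F_7. For each x, list the y ∈ F_7 with f(x, y) ≡ 0 and those with g(x, y) ≡ 0 (mod 7); the common zeros in that column are the intersection.
  x = 0: f ≡ 0 at y ∈ {2}; g ≡ 0 at y ∈ {4}; common: ∅.
  x = 1: f ≡ 0 at y ∈ {5}; g ≡ 0 at y ∈ {0}; common: ∅.
  x = 2: f ≡ 0 at y ∈ {1}; g ≡ 0 at y ∈ {3}; common: ∅.
  x = 3: f ≡ 0 at y ∈ {4}; g ≡ 0 at y ∈ {6}; common: ∅.
  x = 4: f ≡ 0 at y ∈ {0}; g ≡ 0 at y ∈ {2}; common: ∅.
  x = 5: f ≡ 0 at y ∈ {3}; g ≡ 0 at y ∈ {5}; common: ∅.
  x = 6: f ≡ 0 at y ∈ {6}; g ≡ 0 at y ∈ {1}; common: ∅.
Collecting: common zeros = ∅, so the count is 0.
Comparison with the Bézout bound: 0 ≤ 1 = deg(f)·deg(g), as expected for curves with no common component (the affine F_7-count falls short of the bound because intersections may lie at infinity, over extension fields, or carry multiplicity).
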